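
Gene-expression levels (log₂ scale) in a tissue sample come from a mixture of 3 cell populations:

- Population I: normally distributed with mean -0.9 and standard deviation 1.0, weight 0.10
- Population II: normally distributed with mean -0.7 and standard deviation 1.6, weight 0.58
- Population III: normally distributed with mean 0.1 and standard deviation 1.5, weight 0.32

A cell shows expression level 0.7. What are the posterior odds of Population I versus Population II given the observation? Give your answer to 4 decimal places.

0.1125

Posterior odds = (w_i f_i(x)) / (w_j f_j(x)); the normalising sum cancels.
Component likelihoods at x = 0.7:
  p_I = (1/(1.0·√(2π)))·exp(−(0.7−-0.9)²/(2·1.0²)) = 0.398942·exp(-1.28000) = 0.110921
  p_II = (1/(1.6·√(2π)))·exp(−(0.7−-0.7)²/(2·1.6²)) = 0.249339·exp(-0.38281) = 0.170034
  p_III = (1/(1.5·√(2π)))·exp(−(0.7−0.1)²/(2·1.5²)) = 0.265962·exp(-0.08000) = 0.245513
Posterior odds = (w_I·p_I) / (w_II·p_II) = (0.10·0.110921) / (0.58·0.170034) = 0.0110921 / 0.0986199 ≈ 0.1125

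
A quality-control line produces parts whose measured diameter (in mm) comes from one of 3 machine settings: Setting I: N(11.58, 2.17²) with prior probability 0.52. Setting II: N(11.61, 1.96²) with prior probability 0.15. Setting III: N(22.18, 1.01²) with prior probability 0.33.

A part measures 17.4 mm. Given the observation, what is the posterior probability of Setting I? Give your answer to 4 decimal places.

The responsibility of component k is P(Z=k) f_k(x) divided by Σ_j P(Z=j) f_j(x).
Evaluate each component's likelihood at the observed value:
  f_I = (1/(2.17·√(2π)))·exp(−(17.4−11.58)²/(2·2.17²)) = 0.183844·exp(-3.59664) = 0.00504024
  f_II = (1/(1.96·√(2π)))·exp(−(17.4−11.61)²/(2·1.96²)) = 0.203542·exp(-4.36330) = 0.00259237
  f_III = (1/(1.01·√(2π)))·exp(−(17.4−22.18)²/(2·1.01²)) = 0.394992·exp(-11.19910) = 5.40608e-06
Multiply by the mixture weights:
  P(Z=I)·f_I = 0.52 × 0.00504024 = 0.00262092
  P(Z=II)·f_II = 0.15 × 0.00259237 = 0.000388856
  P(Z=III)·f_III = 0.33 × 5.40608e-06 = 1.78401e-06
Normaliser: 0.00262092 + 0.000388856 + 1.78401e-06 = 0.00301156
So the posterior for Setting I is 0.00262092 / 0.00301156 ≈ 0.8703.

0.8703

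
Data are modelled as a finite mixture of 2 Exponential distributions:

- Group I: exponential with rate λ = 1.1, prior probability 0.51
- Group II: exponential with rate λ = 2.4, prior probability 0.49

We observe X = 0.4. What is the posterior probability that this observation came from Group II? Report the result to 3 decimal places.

Posterior ∝ prior × likelihood, so P(k | x) ∝ P(Z=k) f_k(x); normalise over all components.
Evaluate each component's likelihood at the observed value:
  f_I = 0.70844
  f_II = 0.918943
Unnormalised posteriors:
  P(Z=I)·f_I = 0.51 × 0.70844 = 0.361304
  P(Z=II)·f_II = 0.49 × 0.918943 = 0.450282
Evidence: 0.361304 + 0.450282 = 0.811586
P(Group II | x) ≈ 0.555

0.555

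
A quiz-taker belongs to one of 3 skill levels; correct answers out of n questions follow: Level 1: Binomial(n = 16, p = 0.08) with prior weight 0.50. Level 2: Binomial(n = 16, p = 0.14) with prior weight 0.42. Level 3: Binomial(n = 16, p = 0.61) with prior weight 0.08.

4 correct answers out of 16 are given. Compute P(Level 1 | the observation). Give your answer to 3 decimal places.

0.221

Posterior ∝ prior × likelihood, so P(k | x) ∝ π_k f_k(x); normalise over all components.
Component likelihoods at x = 4 correct answers out of 16:
  L_1 = 0.0274085
  L_2 = 0.114437
  L_3 = 0.00312008
Multiply by the mixture weights:
  π_1·L_1 = 0.50 × 0.0274085 = 0.0137042
  π_2·L_2 = 0.42 × 0.114437 = 0.0480634
  π_3·L_3 = 0.08 × 0.00312008 = 0.000249607
Denominator: 0.0137042 + 0.0480634 + 0.000249607 = 0.0620172
P(Level 1 | 4 correct answers out of 16) = 0.0137042 / 0.0620172 ≈ 0.221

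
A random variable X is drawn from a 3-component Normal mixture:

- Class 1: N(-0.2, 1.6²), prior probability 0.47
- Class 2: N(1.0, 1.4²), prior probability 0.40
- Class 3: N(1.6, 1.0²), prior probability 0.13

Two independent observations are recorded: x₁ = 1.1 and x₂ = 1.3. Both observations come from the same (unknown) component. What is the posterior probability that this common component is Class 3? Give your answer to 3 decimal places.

Posterior ∝ prior × likelihood, so P(k | x) ∝ P(Z=k) f_k(x); normalise over all components.
Since both observations come from the same component, the likelihood for component k is f_k(x₁)·f_k(x₂).
  L_1 = [(1/(1.6·√(2π)))·exp(−(1.1−-0.2)²/(2·1.6²)) = 0.249339·exp(-0.33008) = 0.179242] × [0.160671] = 0.028799
  L_2 = [(1/(1.4·√(2π)))·exp(−(1.1−1.0)²/(2·1.4²)) = 0.284959·exp(-0.00255) = 0.284233] × [0.278491] = 0.0791562
  L_3 = [(1/(1.0·√(2π)))·exp(−(1.1−1.6)²/(2·1.0²)) = 0.398942·exp(-0.12500) = 0.352065] × [0.381388] = 0.134273
Multiply by the mixture weights:
  P(Z=1)·L_1 = 0.47 × 0.028799 = 0.0135355
  P(Z=2)·L_2 = 0.40 × 0.0791562 = 0.0316625
  P(Z=3)·L_3 = 0.13 × 0.134273 = 0.0174555
Marginal: 0.0135355 + 0.0316625 + 0.0174555 = 0.0626536
P(Class 3 | data) ≈ 0.279

0.279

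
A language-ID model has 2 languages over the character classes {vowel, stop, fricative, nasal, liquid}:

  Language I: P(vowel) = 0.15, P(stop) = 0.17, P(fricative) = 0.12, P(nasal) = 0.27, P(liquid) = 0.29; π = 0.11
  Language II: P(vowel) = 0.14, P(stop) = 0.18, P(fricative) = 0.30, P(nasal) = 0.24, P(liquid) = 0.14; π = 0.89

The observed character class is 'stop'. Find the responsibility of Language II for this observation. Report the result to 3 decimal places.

By Bayes' theorem, P(k | x) = P(Z=k) f_k(x) / Σ_j P(Z=j) f_j(x).
Categorical probabilities:
  p_I = P(stop | comp) = 0.17
  p_II = P(stop | comp) = 0.18
Prior × likelihood for each component:
  P(Z=I)·p_I = 0.11 × 0.17 = 0.0187
  P(Z=II)·p_II = 0.89 × 0.18 = 0.1602
Sum: 0.0187 + 0.1602 = 0.1789
P(Language II | data) ≈ 0.895

0.895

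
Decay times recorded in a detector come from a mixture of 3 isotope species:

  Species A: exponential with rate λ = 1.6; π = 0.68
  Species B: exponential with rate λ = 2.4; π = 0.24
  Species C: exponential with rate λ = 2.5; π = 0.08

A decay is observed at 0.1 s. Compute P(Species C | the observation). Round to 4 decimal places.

0.1014

Apply Bayes' rule: the posterior for each component is proportional to its prior times its likelihood at x.
Exponential densities:
  L_A = 1.6·e^(−1.6·0.1) = 1.6·e^(−0.1600) = 1.36343
  L_B = 2.4·e^(−2.4·0.1) = 2.4·e^(−0.2400) = 1.88791
  L_C = 2.5·e^(−2.5·0.1) = 2.5·e^(−0.2500) = 1.947
Weight by the priors:
  w_A·L_A = 0.68 × 1.36343 = 0.927132
  w_B·L_B = 0.24 × 1.88791 = 0.453098
  w_C·L_C = 0.08 × 1.947 = 0.15576
Sum: 0.927132 + 0.453098 + 0.15576 = 1.53599
Responsibility of Species C: 0.15576 / 1.53599 ≈ 0.1014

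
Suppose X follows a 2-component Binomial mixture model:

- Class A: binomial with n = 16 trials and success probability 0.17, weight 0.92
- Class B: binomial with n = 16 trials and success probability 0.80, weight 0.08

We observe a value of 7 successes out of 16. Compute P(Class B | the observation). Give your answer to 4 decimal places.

0.0120

Posterior ∝ prior × likelihood, so P(k | x) ∝ P(Z=k) f_k(x); normalise over all components.
Component likelihoods at x = 7 successes out of 16:
  p_A = 0.00877549
  p_B = 0.00122836
Prior × likelihood for each component:
  P(Z=A)·p_A = 0.92 × 0.00877549 = 0.00807345
  P(Z=B)·p_B = 0.08 × 0.00122836 = 9.82689e-05
Sum: 0.00807345 + 9.82689e-05 = 0.00817172
P(Class B | data) = 9.82689e-05 / 0.00817172 ≈ 0.0120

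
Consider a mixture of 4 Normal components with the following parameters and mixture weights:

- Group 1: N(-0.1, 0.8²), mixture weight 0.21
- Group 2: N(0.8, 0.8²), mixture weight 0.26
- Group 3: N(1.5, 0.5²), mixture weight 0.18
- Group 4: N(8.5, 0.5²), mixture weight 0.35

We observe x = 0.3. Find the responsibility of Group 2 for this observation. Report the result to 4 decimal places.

Posterior ∝ prior × likelihood, so P(k | x) ∝ π_k f_k(x); normalise over all components.
Evaluate each component's likelihood at the observed value:
  L_1 = (1/(0.8·√(2π)))·exp(−(0.3−-0.1)²/(2·0.8²)) = 0.498678·exp(-0.12500) = 0.440082
  L_2 = (1/(0.8·√(2π)))·exp(−(0.3−0.8)²/(2·0.8²)) = 0.498678·exp(-0.19531) = 0.410201
  L_3 = (1/(0.5·√(2π)))·exp(−(0.3−1.5)²/(2·0.5²)) = 0.797885·exp(-2.88000) = 0.0447891
  L_4 = (1/(0.5·√(2π)))·exp(−(0.3−8.5)²/(2·0.5²)) = 0.797885·exp(-134.48000) = 3.14788e-59
Multiply by the mixture weights:
  π_1·L_1 = 0.21 × 0.440082 = 0.0924171
  π_2·L_2 = 0.26 × 0.410201 = 0.106652
  π_3·L_3 = 0.18 × 0.0447891 = 0.00806203
  π_4·L_4 = 0.35 × 3.14788e-59 = 1.10176e-59
Marginal: 0.0924171 + 0.106652 + 0.00806203 + 1.10176e-59 = 0.207131
Responsibility of Group 2: 0.106652 / 0.207131 ≈ 0.5149

0.5149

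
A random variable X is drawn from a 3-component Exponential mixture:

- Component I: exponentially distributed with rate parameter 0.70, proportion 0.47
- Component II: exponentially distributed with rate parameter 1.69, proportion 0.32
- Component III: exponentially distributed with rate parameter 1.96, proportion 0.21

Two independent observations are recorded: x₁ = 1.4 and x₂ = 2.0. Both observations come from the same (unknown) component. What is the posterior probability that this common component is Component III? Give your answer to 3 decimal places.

0.041

P(component k | x) = w_k·f_k(x) / marginal(x), where marginal(x) = Σ_j w_j·f_j(x).
Since both observations come from the same component, the likelihood for component k is f_k(x₁)·f_k(x₂).
  p_I = [0.262718] × [0.172618] = 0.0453498
  p_II = [0.158616] × [0.0575402] = 0.00912677
  p_III = [0.126053] × [0.0388885] = 0.004902
Multiply by the mixture weights:
  w_I·p_I = 0.47 × 0.0453498 = 0.0213144
  w_II·p_II = 0.32 × 0.00912677 = 0.00292057
  w_III·p_III = 0.21 × 0.004902 = 0.00102942
Evidence: 0.0213144 + 0.00292057 + 0.00102942 = 0.0252644
Responsibility of Component III: 0.00102942 / 0.0252644 ≈ 0.041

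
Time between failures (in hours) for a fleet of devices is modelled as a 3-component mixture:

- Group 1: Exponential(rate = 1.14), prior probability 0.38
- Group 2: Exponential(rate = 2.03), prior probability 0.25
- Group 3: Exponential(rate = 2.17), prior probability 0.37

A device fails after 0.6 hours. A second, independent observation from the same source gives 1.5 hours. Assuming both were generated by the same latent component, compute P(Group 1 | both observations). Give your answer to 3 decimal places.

P(component k | x) = π_k·f_k(x) / marginal(x), where marginal(x) = Σ_j π_j·f_j(x).
Since both observations come from the same component, the likelihood for component k is f_k(x₁)·f_k(x₂).
  f_1 = [0.575238] × [0.206187] = 0.118607
  f_2 = [0.600517] × [0.0966205] = 0.0580223
  f_3 = [0.590212] × [0.0837204] = 0.0494128
Multiply by the mixture weights:
  π_1·f_1 = 0.38 × 0.118607 = 0.0450705
  π_2·f_2 = 0.25 × 0.0580223 = 0.0145056
  π_3·f_3 = 0.37 × 0.0494128 = 0.0182827
Marginal: 0.0450705 + 0.0145056 + 0.0182827 = 0.0778588
So the posterior for Group 1 is 0.0450705 / 0.0778588 ≈ 0.579.

0.579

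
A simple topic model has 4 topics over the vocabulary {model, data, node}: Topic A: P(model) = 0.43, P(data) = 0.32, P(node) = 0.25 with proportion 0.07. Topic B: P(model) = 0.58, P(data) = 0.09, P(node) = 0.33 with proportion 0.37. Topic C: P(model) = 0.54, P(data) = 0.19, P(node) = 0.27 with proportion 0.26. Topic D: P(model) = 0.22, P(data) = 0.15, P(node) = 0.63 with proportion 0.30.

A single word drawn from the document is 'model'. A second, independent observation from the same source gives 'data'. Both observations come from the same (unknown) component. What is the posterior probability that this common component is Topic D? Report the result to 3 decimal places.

0.151

Apply Bayes' rule: the posterior for each component is proportional to its prior times its likelihood at x.
Since both observations come from the same component, the likelihood for component k is f_k(x₁)·f_k(x₂).
  L_A = [0.43] × [0.32] = 0.1376
  L_B = [0.58] × [0.09] = 0.0522
  L_C = [0.54] × [0.19] = 0.1026
  L_D = [0.22] × [0.15] = 0.033
Weight by the priors:
  π_A·L_A = 0.07 × 0.1376 = 0.009632
  π_B·L_B = 0.37 × 0.0522 = 0.019314
  π_C·L_C = 0.26 × 0.1026 = 0.026676
  π_D·L_D = 0.30 × 0.033 = 0.0099
Normaliser: 0.009632 + 0.019314 + 0.026676 + 0.0099 = 0.065522
P(Topic D | x) ≈ 0.151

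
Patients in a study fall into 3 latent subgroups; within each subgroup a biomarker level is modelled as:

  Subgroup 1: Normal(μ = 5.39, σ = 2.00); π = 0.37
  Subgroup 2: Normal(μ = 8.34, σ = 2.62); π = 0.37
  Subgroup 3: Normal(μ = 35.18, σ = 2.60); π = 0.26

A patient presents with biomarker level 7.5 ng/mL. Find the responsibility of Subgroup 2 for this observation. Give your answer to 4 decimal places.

Posterior ∝ prior × likelihood, so P(k | x) ∝ w_k f_k(x); normalise over all components.
Evaluate each component's likelihood at the observed value:
  L_1 = 0.114338
  L_2 = 0.14464
  L_3 = 3.75267e-26
Prior × likelihood for each component:
  w_1·L_1 = 0.37 × 0.114338 = 0.042305
  w_2·L_2 = 0.37 × 0.14464 = 0.0535167
  w_3·L_3 = 0.26 × 3.75267e-26 = 9.75693e-27
Marginal: 0.042305 + 0.0535167 + 9.75693e-27 = 0.0958217
So the posterior for Subgroup 2 is 0.0535167 / 0.0958217 ≈ 0.5585.

0.5585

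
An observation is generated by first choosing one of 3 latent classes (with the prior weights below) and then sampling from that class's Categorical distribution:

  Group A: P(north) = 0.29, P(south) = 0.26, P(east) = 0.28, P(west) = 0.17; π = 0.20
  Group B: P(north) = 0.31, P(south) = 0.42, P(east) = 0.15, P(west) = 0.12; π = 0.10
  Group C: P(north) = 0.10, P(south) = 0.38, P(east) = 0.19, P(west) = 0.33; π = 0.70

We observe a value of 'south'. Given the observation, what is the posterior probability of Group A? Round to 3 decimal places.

0.144

Apply Bayes' rule: the posterior for each component is proportional to its prior times its likelihood at x.
Categorical probabilities:
  p_A = P(south | comp) = 0.26
  p_B = P(south | comp) = 0.42
  p_C = P(south | comp) = 0.38
Weight by the priors:
  P(Z=A)·p_A = 0.20 × 0.26 = 0.052
  P(Z=B)·p_B = 0.10 × 0.42 = 0.042
  P(Z=C)·p_C = 0.70 × 0.38 = 0.266
Normaliser: 0.052 + 0.042 + 0.266 = 0.36
P(Group A | data) = 0.052 / 0.36 ≈ 0.144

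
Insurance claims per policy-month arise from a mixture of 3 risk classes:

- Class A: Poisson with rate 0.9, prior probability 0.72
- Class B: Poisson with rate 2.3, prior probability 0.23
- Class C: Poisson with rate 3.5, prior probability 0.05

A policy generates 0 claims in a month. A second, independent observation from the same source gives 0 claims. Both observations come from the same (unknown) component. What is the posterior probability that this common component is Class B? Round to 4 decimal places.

0.0190

Apply Bayes' rule: the posterior for each component is proportional to its prior times its likelihood at x.
Since both observations come from the same component, the likelihood for component k is f_k(x₁)·f_k(x₂).
  f_A = [0.40657] × [0.40657] = 0.165299
  f_B = [0.100259] × [0.100259] = 0.0100518
  f_C = [0.0301974] × [0.0301974] = 0.000911882
Multiply by the mixture weights:
  π_A·f_A = 0.72 × 0.165299 = 0.119015
  π_B·f_B = 0.23 × 0.0100518 = 0.00231192
  π_C·f_C = 0.05 × 0.000911882 = 4.55941e-05
Normaliser: 0.119015 + 0.00231192 + 4.55941e-05 = 0.121373
P(Class B | x₁, x₂) ≈ 0.0190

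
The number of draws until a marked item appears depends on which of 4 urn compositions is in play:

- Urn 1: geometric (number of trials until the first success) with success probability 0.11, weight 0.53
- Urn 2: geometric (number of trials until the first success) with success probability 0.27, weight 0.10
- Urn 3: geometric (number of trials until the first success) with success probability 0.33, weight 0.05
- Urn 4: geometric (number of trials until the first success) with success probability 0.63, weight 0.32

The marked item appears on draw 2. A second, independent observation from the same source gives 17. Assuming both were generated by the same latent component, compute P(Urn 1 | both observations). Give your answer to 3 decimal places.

0.956

P(component k | x) = π_k·f_k(x) / marginal(x), where marginal(x) = Σ_j π_j·f_j(x).
Since both observations come from the same component, the likelihood for component k is f_k(x₁)·f_k(x₂).
  p_1 = [0.0979] × [0.0170464] = 0.00166884
  p_2 = [0.1971] × [0.00175602] = 0.000346112
  p_3 = [0.2211] × [0.00054414] = 0.000120309
  p_4 = [0.2331] × [7.77263e-08] = 1.8118e-08
Prior × likelihood for each component:
  π_1·p_1 = 0.53 × 0.00166884 = 0.000884487
  π_2·p_2 = 0.10 × 0.000346112 = 3.46112e-05
  π_3·p_3 = 0.05 × 0.000120309 = 6.01547e-06
  π_4·p_4 = 0.32 × 1.8118e-08 = 5.79776e-09
Denominator: 0.000884487 + 3.46112e-05 + 6.01547e-06 + 5.79776e-09 = 0.000925119
P(Urn 1 | x₁, x₂) ≈ 0.956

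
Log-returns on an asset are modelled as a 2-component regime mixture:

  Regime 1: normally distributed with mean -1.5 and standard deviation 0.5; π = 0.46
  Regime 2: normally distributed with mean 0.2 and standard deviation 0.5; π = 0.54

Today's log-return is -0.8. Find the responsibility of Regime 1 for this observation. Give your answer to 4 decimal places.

Apply Bayes' rule: the posterior for each component is proportional to its prior times its likelihood at x.
Normal densities:
  f_1 = (1/(0.5·√(2π)))·exp(−(-0.8−-1.5)²/(2·0.5²)) = 0.797885·exp(-0.98000) = 0.299455
  f_2 = (1/(0.5·√(2π)))·exp(−(-0.8−0.2)²/(2·0.5²)) = 0.797885·exp(-2.00000) = 0.107982
Unnormalised posteriors:
  π_1·f_1 = 0.46 × 0.299455 = 0.137749
  π_2·f_2 = 0.54 × 0.107982 = 0.0583102
Denominator: 0.137749 + 0.0583102 = 0.19606
P(Regime 1 | data) ≈ 0.7026

0.7026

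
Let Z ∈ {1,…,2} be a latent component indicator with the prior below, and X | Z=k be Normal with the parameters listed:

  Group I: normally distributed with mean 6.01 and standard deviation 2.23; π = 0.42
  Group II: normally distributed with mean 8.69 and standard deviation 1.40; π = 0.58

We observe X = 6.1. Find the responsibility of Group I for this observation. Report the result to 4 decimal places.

0.7155

Posterior ∝ prior × likelihood, so P(k | x) ∝ w_k f_k(x); normalise over all components.
Evaluate each component's likelihood at the observed value:
  L_I = 0.178752
  L_II = 0.0514749
Unnormalised posteriors:
  w_I·L_I = 0.42 × 0.178752 = 0.0750759
  w_II·L_II = 0.58 × 0.0514749 = 0.0298554
Evidence: 0.0750759 + 0.0298554 = 0.104931
So the posterior for Group I is 0.0750759 / 0.104931 ≈ 0.7155.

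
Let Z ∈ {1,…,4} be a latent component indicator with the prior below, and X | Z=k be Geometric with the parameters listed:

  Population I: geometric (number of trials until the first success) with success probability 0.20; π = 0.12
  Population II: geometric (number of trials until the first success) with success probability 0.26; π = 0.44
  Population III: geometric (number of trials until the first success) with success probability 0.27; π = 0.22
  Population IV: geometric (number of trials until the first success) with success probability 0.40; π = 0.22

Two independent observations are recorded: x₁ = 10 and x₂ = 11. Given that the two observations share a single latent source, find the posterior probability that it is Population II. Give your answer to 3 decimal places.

0.466

P(component k | x) = π_k·f_k(x) / marginal(x), where marginal(x) = Σ_j π_j·f_j(x).
Since both observations come from the same component, the likelihood for component k is f_k(x₁)·f_k(x₂).
  L_I = [0.20·(1−0.20)^9 = 0.20·0.134218 = 0.0268435] × [0.0214748] = 0.000576461
  L_II = [0.26·(1−0.26)^9 = 0.26·0.0665404 = 0.0173005] × [0.0128024] = 0.000221488
  L_III = [0.27·(1−0.27)^9 = 0.27·0.0588716 = 0.0158953] × [0.0116036] = 0.000184443
  L_IV = [0.40·(1−0.40)^9 = 0.40·0.0100777 = 0.00403108] × [0.00241865] = 9.74976e-06
Weight by the priors:
  π_I·L_I = 0.12 × 0.000576461 = 6.91753e-05
  π_II·L_II = 0.44 × 0.000221488 = 9.74545e-05
  π_III·L_III = 0.22 × 0.000184443 = 4.05774e-05
  π_IV·L_IV = 0.22 × 9.74976e-06 = 2.14495e-06
Normaliser: 6.91753e-05 + 9.74545e-05 + 4.05774e-05 + 2.14495e-06 = 0.000209352
So the posterior for Population II is 9.74545e-05 / 0.000209352 ≈ 0.466.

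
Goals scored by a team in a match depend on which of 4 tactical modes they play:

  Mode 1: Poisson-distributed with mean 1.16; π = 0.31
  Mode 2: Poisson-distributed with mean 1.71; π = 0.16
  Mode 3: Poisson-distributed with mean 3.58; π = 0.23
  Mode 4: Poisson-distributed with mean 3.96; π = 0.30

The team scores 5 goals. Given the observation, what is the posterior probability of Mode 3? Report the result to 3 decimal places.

P(component k | x) = P(Z=k)·f_k(x) / marginal(x), where marginal(x) = Σ_j P(Z=j)·f_j(x).
Poisson probabilities:
  L_1 = e^(−1.16)·1.16^5/5! = 0.0054869
  L_2 = e^(−1.71)·1.71^5/5! = 0.0220372
  L_3 = e^(−3.58)·3.58^5/5! = 0.136603
  L_4 = e^(−3.96)·3.96^5/5! = 0.154699
Prior × likelihood for each component:
  P(Z=1)·L_1 = 0.31 × 0.0054869 = 0.00170094
  P(Z=2)·L_2 = 0.16 × 0.0220372 = 0.00352595
  P(Z=3)·L_3 = 0.23 × 0.136603 = 0.0314186
  P(Z=4)·L_4 = 0.30 × 0.154699 = 0.0464098
Sum: 0.00170094 + 0.00352595 + 0.0314186 + 0.0464098 = 0.0830553
So the posterior for Mode 3 is 0.0314186 / 0.0830553 ≈ 0.378.

0.378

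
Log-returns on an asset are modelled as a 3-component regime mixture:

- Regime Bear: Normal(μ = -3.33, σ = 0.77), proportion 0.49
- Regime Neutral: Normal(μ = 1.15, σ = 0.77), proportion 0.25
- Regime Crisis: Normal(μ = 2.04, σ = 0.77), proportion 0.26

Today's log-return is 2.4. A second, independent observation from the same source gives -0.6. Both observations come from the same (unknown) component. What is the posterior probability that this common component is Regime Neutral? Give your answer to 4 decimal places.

By Bayes' theorem, P(k | x) = π_k f_k(x) / Σ_j π_j f_j(x).
Since both observations come from the same component, the likelihood for component k is f_k(x₁)·f_k(x₂).
  p_Bear = [4.89217e-13] × [0.000965661] = 4.72418e-16
  p_Neutral = [0.138727] × [0.0391553] = 0.00543189
  p_Crisis = [0.464466] × [0.00145155] = 0.000674195
Weight by the priors:
  π_Bear·p_Bear = 0.49 × 4.72418e-16 = 2.31485e-16
  π_Neutral·p_Neutral = 0.25 × 0.00543189 = 0.00135797
  π_Crisis·p_Crisis = 0.26 × 0.000674195 = 0.000175291
Evidence: 2.31485e-16 + 0.00135797 + 0.000175291 = 0.00153326
So the posterior for Regime Neutral is 0.00135797 / 0.00153326 ≈ 0.8857.

0.8857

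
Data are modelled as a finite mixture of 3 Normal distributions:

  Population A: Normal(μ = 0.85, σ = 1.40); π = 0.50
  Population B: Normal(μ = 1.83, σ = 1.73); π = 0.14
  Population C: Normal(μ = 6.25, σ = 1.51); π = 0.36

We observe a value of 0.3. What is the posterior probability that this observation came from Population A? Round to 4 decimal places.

By Bayes' theorem, P(k | x) = π_k f_k(x) / Σ_j π_j f_j(x).
Normal densities:
  L_A = (1/(1.40·√(2π)))·exp(−(0.3−0.85)²/(2·1.40²)) = 0.284959·exp(-0.07717) = 0.263796
  L_B = (1/(1.73·√(2π)))·exp(−(0.3−1.83)²/(2·1.73²)) = 0.230602·exp(-0.39108) = 0.155963
  L_C = (1/(1.51·√(2π)))·exp(−(0.3−6.25)²/(2·1.51²)) = 0.264200·exp(-7.76337) = 0.000112291
Unnormalised posteriors:
  π_A·L_A = 0.50 × 0.263796 = 0.131898
  π_B·L_B = 0.14 × 0.155963 = 0.0218348
  π_C·L_C = 0.36 × 0.000112291 = 4.04249e-05
Denominator: 0.131898 + 0.0218348 + 4.04249e-05 = 0.153773
Responsibility of Population A: 0.131898 / 0.153773 ≈ 0.8577

0.8577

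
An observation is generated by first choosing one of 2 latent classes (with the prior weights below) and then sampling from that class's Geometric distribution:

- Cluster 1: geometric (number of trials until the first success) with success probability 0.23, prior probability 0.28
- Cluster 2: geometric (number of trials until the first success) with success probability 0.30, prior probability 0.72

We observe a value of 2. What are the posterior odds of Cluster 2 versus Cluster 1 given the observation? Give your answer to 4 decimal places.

3.0491

Only the two components matter; the odds are (π_i f_i(x)) / (π_j f_j(x)).
Evaluate each component's likelihood at the observed value:
  p_1 = 0.1771
  p_2 = 0.21
Odds = (0.72/0.28) × (0.21/0.1771) = 2.57143 × 1.18577 ≈ 3.0491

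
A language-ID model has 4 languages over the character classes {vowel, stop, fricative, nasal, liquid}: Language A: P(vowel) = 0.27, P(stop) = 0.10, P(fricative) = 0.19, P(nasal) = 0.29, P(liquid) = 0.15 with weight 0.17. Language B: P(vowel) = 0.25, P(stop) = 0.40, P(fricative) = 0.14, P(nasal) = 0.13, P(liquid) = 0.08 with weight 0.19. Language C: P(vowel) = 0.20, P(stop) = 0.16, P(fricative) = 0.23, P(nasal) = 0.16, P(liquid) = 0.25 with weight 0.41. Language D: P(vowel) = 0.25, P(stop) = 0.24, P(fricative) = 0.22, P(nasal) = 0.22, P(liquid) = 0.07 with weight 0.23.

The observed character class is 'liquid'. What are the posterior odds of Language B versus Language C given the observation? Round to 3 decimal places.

0.148

Posterior odds = (w_i f_i(x)) / (w_j f_j(x)); the normalising sum cancels.
Categorical probabilities:
  L_A = 0.15
  L_B = 0.08
  L_C = 0.25
  L_D = 0.07
0.0152 / 0.1025 ≈ 0.148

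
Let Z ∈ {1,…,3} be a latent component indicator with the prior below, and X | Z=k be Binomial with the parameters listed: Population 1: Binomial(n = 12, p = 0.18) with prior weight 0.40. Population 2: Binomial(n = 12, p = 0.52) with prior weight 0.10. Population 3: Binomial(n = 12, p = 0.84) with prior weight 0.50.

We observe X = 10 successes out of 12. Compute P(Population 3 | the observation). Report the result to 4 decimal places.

0.9853

By Bayes' theorem, P(k | x) = π_k f_k(x) / Σ_j π_j f_j(x).
Binomial probabilities:
  L_1 = 1.58452e-06
  L_2 = 0.0219816
  L_3 = 0.295513
Unnormalised posteriors:
  π_1·L_1 = 0.40 × 1.58452e-06 = 6.33806e-07
  π_2·L_2 = 0.10 × 0.0219816 = 0.00219816
  π_3·L_3 = 0.50 × 0.295513 = 0.147757
Sum: 6.33806e-07 + 0.00219816 + 0.147757 = 0.149955
P(Population 3 | 10 successes out of 12) = 0.147757 / 0.149955 ≈ 0.9853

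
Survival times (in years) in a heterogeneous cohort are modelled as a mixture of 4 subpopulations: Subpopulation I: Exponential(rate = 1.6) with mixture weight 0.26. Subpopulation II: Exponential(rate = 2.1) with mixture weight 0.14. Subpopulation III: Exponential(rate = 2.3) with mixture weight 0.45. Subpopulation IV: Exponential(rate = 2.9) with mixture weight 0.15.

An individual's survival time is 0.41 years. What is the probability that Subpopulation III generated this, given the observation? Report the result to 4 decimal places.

By Bayes' theorem, P(k | x) = π_k f_k(x) / Σ_j π_j f_j(x).
Evaluate each component's likelihood at the observed value:
  L_I = 0.830277
  L_II = 0.887752
  L_III = 0.895753
  L_IV = 0.883124
Weight by the priors:
  π_I·L_I = 0.26 × 0.830277 = 0.215872
  π_II·L_II = 0.14 × 0.887752 = 0.124285
  π_III·L_III = 0.45 × 0.895753 = 0.403089
  π_IV·L_IV = 0.15 × 0.883124 = 0.132469
Normaliser: 0.215872 + 0.124285 + 0.403089 + 0.132469 = 0.875715
So the posterior for Subpopulation III is 0.403089 / 0.875715 ≈ 0.4603.

0.4603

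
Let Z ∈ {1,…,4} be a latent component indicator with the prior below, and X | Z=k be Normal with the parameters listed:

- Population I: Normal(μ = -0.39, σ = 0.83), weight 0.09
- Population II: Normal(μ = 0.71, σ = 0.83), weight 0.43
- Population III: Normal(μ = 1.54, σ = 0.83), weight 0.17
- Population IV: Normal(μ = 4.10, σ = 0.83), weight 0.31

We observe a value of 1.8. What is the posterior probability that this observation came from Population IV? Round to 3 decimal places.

0.019

P(component k | x) = P(Z=k)·f_k(x) / marginal(x), where marginal(x) = Σ_j P(Z=j)·f_j(x).
Evaluate each component's likelihood at the observed value:
  f_I = 0.0147931
  f_II = 0.202924
  f_III = 0.45764
  f_IV = 0.0103366
Prior × likelihood for each component:
  P(Z=I)·f_I = 0.09 × 0.0147931 = 0.00133138
  P(Z=II)·f_II = 0.43 × 0.202924 = 0.0872572
  P(Z=III)·f_III = 0.17 × 0.45764 = 0.0777988
  P(Z=IV)·f_IV = 0.31 × 0.0103366 = 0.00320435
Normaliser: 0.00133138 + 0.0872572 + 0.0777988 + 0.00320435 = 0.169592
So the posterior for Population IV is 0.00320435 / 0.169592 ≈ 0.019.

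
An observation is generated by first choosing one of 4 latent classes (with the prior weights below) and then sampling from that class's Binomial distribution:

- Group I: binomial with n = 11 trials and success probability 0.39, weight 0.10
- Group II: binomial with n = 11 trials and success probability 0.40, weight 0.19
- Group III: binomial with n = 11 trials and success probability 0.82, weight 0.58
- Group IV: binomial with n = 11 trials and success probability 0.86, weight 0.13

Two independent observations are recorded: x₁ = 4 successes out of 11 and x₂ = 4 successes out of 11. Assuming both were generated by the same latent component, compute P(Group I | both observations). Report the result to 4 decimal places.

Apply Bayes' rule: the posterior for each component is proportional to its prior times its likelihood at x.
Since both observations come from the same component, the likelihood for component k is f_k(x₁)·f_k(x₂).
  p_I = [0.239928] × [0.239928] = 0.0575655
  p_II = [0.23649] × [0.23649] = 0.0559275
  p_III = [0.000913433] × [0.000913433] = 8.34361e-07
  p_IV = [0.000190285] × [0.000190285] = 3.62083e-08
Weight by the priors:
  π_I·p_I = 0.10 × 0.0575655 = 0.00575655
  π_II·p_II = 0.19 × 0.0559275 = 0.0106262
  π_III·p_III = 0.58 × 8.34361e-07 = 4.83929e-07
  π_IV·p_IV = 0.13 × 3.62083e-08 = 4.70708e-09
Normaliser: 0.00575655 + 0.0106262 + 4.83929e-07 + 4.70708e-09 = 0.0163833
P(Group I | x₁,x₂) = 0.00575655 / 0.0163833 ≈ 0.3514

0.3514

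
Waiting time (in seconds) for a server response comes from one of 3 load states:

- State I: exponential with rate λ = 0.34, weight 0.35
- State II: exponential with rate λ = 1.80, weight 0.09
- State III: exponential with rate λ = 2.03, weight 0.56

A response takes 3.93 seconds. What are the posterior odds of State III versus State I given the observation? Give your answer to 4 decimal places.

0.0125

Only the two components matter; the odds are (w_i f_i(x)) / (w_j f_j(x)).
Evaluate each component's likelihood at the observed value:
  f_I = 0.34·e^(−0.34·3.93) = 0.34·e^(−1.3362) = 0.0893665
  f_II = 1.80·e^(−1.80·3.93) = 1.80·e^(−7.0740) = 0.00152431
  f_III = 2.03·e^(−2.03·3.93) = 2.03·e^(−7.9779) = 0.000696207
0.000389876 / 0.0312783 ≈ 0.0125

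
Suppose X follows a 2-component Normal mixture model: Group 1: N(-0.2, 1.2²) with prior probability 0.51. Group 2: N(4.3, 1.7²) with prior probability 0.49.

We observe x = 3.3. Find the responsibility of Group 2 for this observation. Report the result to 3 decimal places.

The responsibility of component k is w_k f_k(x) divided by Σ_j w_j f_j(x).
Normal densities:
  L_1 = (1/(1.2·√(2π)))·exp(−(3.3−-0.2)²/(2·1.2²)) = 0.332452·exp(-4.25347) = 0.00472573
  L_2 = (1/(1.7·√(2π)))·exp(−(3.3−4.3)²/(2·1.7²)) = 0.234672·exp(-0.17301) = 0.197389
Weight by the priors:
  w_1·L_1 = 0.51 × 0.00472573 = 0.00241012
  w_2·L_2 = 0.49 × 0.197389 = 0.0967208
Normaliser: 0.00241012 + 0.0967208 = 0.0991309
So the posterior for Group 2 is 0.0967208 / 0.0991309 ≈ 0.976.

0.976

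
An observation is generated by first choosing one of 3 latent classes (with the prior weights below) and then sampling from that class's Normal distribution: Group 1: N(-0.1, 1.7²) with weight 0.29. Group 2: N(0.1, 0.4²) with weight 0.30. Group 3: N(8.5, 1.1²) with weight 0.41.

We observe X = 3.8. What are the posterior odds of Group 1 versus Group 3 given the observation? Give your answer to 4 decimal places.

303.3894

Since P(k|x) ∝ w_k f_k(x), the posterior odds are w_i f_i(x) / (w_j f_j(x)).
Normal densities:
  p_1 = (1/(1.7·√(2π)))·exp(−(3.8−-0.1)²/(2·1.7²)) = 0.234672·exp(-2.63149) = 0.0168896
  p_2 = (1/(0.4·√(2π)))·exp(−(3.8−0.1)²/(2·0.4²)) = 0.997356·exp(-42.78125) = 2.62536e-19
  p_3 = (1/(1.1·√(2π)))·exp(−(3.8−8.5)²/(2·1.1²)) = 0.362675·exp(-9.12810) = 3.93762e-05
Posterior odds = (w_1·p_1) / (w_3·p_3) = (0.29·0.0168896) / (0.41·3.93762e-05) = 0.004898 / 1.61443e-05 ≈ 303.3894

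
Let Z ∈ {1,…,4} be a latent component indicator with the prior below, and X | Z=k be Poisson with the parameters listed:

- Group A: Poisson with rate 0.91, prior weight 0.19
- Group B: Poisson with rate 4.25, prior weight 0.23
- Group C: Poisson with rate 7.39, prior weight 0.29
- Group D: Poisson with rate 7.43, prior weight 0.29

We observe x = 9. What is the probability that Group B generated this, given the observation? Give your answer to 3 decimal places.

0.059

Apply Bayes' rule: the posterior for each component is proportional to its prior times its likelihood at x.
Evaluate each component's likelihood at the observed value:
  p_A = e^(−0.91)·0.91^9/9! = 4.74681e-07
  p_B = e^(−4.25)·4.25^9/9! = 0.0177822
  p_C = e^(−7.39)·7.39^9/9! = 0.111841
  p_D = e^(−7.43)·7.43^9/9! = 0.112805
Multiply by the mixture weights:
  w_A·p_A = 0.19 × 4.74681e-07 = 9.01893e-08
  w_B·p_B = 0.23 × 0.0177822 = 0.00408991
  w_C·p_C = 0.29 × 0.111841 = 0.0324339
  w_D·p_D = 0.29 × 0.112805 = 0.0327134
Evidence: 9.01893e-08 + 0.00408991 + 0.0324339 + 0.0327134 = 0.0692373
Responsibility of Group B: 0.00408991 / 0.0692373 ≈ 0.059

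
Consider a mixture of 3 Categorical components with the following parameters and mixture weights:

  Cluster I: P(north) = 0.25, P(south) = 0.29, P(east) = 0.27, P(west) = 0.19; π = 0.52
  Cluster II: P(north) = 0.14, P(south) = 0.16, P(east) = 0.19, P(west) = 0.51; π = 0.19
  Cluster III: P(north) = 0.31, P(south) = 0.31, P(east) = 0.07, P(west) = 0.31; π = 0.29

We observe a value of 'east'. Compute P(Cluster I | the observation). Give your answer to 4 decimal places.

0.7134

The responsibility of component k is w_k f_k(x) divided by Σ_j w_j f_j(x).
Evaluate each component's likelihood at the observed value:
  f_I = 0.27
  f_II = 0.19
  f_III = 0.07
Weight by the priors:
  w_I·f_I = 0.52 × 0.27 = 0.1404
  w_II·f_II = 0.19 × 0.19 = 0.0361
  w_III·f_III = 0.29 × 0.07 = 0.0203
Evidence: 0.1404 + 0.0361 + 0.0203 = 0.1968
P(Cluster I | 'east') ≈ 0.7134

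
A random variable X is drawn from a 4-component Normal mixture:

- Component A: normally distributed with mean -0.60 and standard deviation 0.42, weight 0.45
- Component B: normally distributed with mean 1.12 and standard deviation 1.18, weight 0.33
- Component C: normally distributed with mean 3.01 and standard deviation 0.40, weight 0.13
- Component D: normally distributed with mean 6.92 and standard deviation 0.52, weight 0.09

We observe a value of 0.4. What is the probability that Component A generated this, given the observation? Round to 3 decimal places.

0.213

P(component k | x) = π_k·f_k(x) / marginal(x), where marginal(x) = Σ_j π_j·f_j(x).
Component likelihoods at x = 0.4:
  L_A = (1/(0.42·√(2π)))·exp(−(0.4−-0.60)²/(2·0.42²)) = 0.949863·exp(-2.83447) = 0.0558043
  L_B = (1/(1.18·√(2π)))·exp(−(0.4−1.12)²/(2·1.18²)) = 0.338087·exp(-0.18615) = 0.280661
  L_C = (1/(0.40·√(2π)))·exp(−(0.4−3.01)²/(2·0.40²)) = 0.997356·exp(-21.28781) = 5.67114e-10
  L_D = (1/(0.52·√(2π)))·exp(−(0.4−6.92)²/(2·0.52²)) = 0.767197·exp(-78.60651) = 5.57871e-35
Multiply by the mixture weights:
  π_A·L_A = 0.45 × 0.0558043 = 0.0251119
  π_B·L_B = 0.33 × 0.280661 = 0.0926183
  π_C·L_C = 0.13 × 5.67114e-10 = 7.37249e-11
  π_D·L_D = 0.09 × 5.57871e-35 = 5.02084e-36
Denominator: 0.0251119 + 0.0926183 + 7.37249e-11 + 5.02084e-36 = 0.11773
So the posterior for Component A is 0.0251119 / 0.11773 ≈ 0.213.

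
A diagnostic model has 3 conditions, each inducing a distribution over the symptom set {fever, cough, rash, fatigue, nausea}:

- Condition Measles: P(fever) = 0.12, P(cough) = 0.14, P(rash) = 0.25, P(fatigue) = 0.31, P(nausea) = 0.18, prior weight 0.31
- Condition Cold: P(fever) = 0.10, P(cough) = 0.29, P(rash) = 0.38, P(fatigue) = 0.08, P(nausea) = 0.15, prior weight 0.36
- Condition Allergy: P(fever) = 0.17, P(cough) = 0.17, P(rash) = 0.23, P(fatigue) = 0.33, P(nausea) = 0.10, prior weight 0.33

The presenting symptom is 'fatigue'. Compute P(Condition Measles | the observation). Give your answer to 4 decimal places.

0.4110

The responsibility of component k is P(Z=k) f_k(x) divided by Σ_j P(Z=j) f_j(x).
Component likelihoods at x = 'fatigue':
  p_Measles = P(fatigue | comp) = 0.31
  p_Cold = P(fatigue | comp) = 0.08
  p_Allergy = P(fatigue | comp) = 0.33
Unnormalised posteriors:
  P(Z=Measles)·p_Measles = 0.31 × 0.31 = 0.0961
  P(Z=Cold)·p_Cold = 0.36 × 0.08 = 0.0288
  P(Z=Allergy)·p_Allergy = 0.33 × 0.33 = 0.1089
Evidence: 0.0961 + 0.0288 + 0.1089 = 0.2338
So the posterior for Condition Measles is 0.0961 / 0.2338 ≈ 0.4110.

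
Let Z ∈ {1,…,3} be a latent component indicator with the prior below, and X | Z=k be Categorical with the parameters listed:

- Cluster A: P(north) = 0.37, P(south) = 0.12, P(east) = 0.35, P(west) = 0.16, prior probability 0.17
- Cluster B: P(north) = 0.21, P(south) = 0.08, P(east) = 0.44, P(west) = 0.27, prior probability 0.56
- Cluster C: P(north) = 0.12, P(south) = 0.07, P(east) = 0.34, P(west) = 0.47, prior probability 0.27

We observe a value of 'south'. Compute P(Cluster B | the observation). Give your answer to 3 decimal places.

Posterior ∝ prior × likelihood, so P(k | x) ∝ π_k f_k(x); normalise over all components.
Component likelihoods at x = 'south':
  L_A = P(south | comp) = 0.12
  L_B = P(south | comp) = 0.08
  L_C = P(south | comp) = 0.07
Weight by the priors:
  π_A·L_A = 0.17 × 0.12 = 0.0204
  π_B·L_B = 0.56 × 0.08 = 0.0448
  π_C·L_C = 0.27 × 0.07 = 0.0189
Evidence: 0.0204 + 0.0448 + 0.0189 = 0.0841
So the posterior for Cluster B is 0.0448 / 0.0841 ≈ 0.533.

0.533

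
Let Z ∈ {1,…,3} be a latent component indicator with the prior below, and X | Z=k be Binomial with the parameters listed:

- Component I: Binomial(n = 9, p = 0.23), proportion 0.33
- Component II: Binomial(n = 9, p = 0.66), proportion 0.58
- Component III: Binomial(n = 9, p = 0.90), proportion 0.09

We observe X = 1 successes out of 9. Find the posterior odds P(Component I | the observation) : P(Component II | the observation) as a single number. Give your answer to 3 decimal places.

The posterior odds equal the prior odds times the likelihood ratio: (π_i/π_j)·(f_i(x)/f_j(x)).
Component likelihoods at x = 1 successes out of 9:
  p_I = C(9,1)·0.23^1·0.77^8 = 9·0.23·0.123574 = 0.255797
  p_II = C(9,1)·0.66^1·0.34^8 = 9·0.66·0.000178579 = 0.00106076
  p_III = C(9,1)·0.90^1·0.10^8 = 9·0.9·1e-08 = 8.1e-08
0.0844131 / 0.000615242 ≈ 137.203

137.203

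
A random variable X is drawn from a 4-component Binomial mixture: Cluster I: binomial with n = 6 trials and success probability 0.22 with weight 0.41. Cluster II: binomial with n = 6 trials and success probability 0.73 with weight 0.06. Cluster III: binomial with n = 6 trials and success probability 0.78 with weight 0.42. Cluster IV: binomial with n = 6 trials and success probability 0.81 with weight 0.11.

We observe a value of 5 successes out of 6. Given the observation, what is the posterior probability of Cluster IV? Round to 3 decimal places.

0.194

The responsibility of component k is π_k f_k(x) divided by Σ_j π_j f_j(x).
Evaluate each component's likelihood at the observed value:
  p_I = 0.0024119
  p_II = 0.335838
  p_III = 0.381107
  p_IV = 0.397493
Unnormalised posteriors:
  π_I·p_I = 0.41 × 0.0024119 = 0.000988879
  π_II·p_II = 0.06 × 0.335838 = 0.0201503
  π_III·p_III = 0.42 × 0.381107 = 0.160065
  π_IV·p_IV = 0.11 × 0.397493 = 0.0437243
Sum: 0.000988879 + 0.0201503 + 0.160065 + 0.0437243 = 0.224928
P(Cluster IV | 5 successes out of 6) = 0.0437243 / 0.224928 ≈ 0.194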